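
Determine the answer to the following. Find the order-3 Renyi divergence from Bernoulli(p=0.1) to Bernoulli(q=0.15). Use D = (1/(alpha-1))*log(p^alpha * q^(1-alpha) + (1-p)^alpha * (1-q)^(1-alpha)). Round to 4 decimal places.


Renyi divergence of order alpha between Bernoulli distributions:
D = (1/(alpha-1))*log(p^alpha * q^(1-alpha) + (1-p)^alpha * (1-q)^(1-alpha)).
alpha = 3, p = 0.1, q = 0.15.
p^alpha * q^(1-alpha) = 0.1^3 * 0.15^-2 = 0.044444.
(1-p)^alpha * (1-q)^(1-alpha) = 0.9^3 * 0.85^-2 = 1.008997.
sum = 0.044444 + 1.008997 = 1.053441.
D = (1/2)*log(1.053441) = 0.0260

0.0260


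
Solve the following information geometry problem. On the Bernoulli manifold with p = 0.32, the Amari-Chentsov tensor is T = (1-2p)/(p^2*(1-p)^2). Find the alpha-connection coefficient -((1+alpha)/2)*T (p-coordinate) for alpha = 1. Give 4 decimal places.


Skewness (Amari-Chentsov) tensor: T = (1-2p)/(p^2*(1-p)^2).
p = 0.32, 1-2p = 0.36, p^2 = 0.1024, (1-p)^2 = 0.4624.
T = 0.36/(0.1024 * 0.4624) = 7.602995.
In the p-coordinate, Gamma^(alpha) = Gamma^(0) - (alpha/2)*T with Gamma^(0) = (1/2)*g'(p) = -T/2,
so Gamma^(alpha) = -((1+alpha)/2)*T.
alpha = 1, -(1+alpha)/2 = -1.0.
Gamma = -1.0 * 7.602995 = -7.6030

-7.6030


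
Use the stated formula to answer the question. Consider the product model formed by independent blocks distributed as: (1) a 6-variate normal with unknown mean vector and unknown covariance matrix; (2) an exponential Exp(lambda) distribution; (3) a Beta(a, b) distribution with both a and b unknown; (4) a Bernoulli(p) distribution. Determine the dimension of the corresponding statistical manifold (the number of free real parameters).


The dimension of a statistical manifold equals the number of free
(independent) real parameters of the model. For a product of independent
blocks the parameter counts add.
- 6-variate normal: 6 (mean) + 6*7/2 = 21 (symmetric covariance) = 27.
- exponential (lambda): 1.
- Beta (a, b): 2.
- Bernoulli (p): 1.
Total = 27 + 1 + 2 + 1 = 31.
Dimension = 31

31


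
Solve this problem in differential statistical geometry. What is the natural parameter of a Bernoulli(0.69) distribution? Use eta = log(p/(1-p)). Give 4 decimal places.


Natural parameter for Bernoulli: eta = log(p/(1-p)).
p = 0.69, 1-p = 0.31.
p/(1-p) = 2.225806.
eta = log(2.225806) = 0.8001

0.8001


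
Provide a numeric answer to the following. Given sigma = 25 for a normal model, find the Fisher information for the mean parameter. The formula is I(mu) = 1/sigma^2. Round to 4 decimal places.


The Fisher information for the mean of a normal distribution is I(mu) = 1/sigma^2.
sigma = 25, so sigma^2 = 625.
I(mu) = 1/625 = 0.0016

0.0016


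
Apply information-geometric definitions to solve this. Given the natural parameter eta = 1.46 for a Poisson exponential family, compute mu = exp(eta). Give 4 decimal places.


Expectation parameter for Poisson exponential family:
mu = exp(eta).
eta = 1.46.
mu = exp(1.46) = 4.3060

4.3060


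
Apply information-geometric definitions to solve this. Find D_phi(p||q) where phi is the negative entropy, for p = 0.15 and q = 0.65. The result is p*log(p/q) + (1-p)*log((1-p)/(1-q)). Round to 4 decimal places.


Bregman divergence with negative entropy generator:
D = p*log(p/q) + (1-p)*log((1-p)/(1-q)).
p = 0.15, q = 0.65.
p*log(p/q) = 0.15*log(0.15/0.65) = -0.219951.
(1-p)*log((1-p)/(1-q)) = 0.85*log(0.85/0.35) = 0.754208.
D = -0.219951 + 0.754208 = 0.5343

0.5343


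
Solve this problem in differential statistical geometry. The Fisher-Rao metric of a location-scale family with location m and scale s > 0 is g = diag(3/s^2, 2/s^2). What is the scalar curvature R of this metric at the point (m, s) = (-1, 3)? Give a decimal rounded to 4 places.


The metric has the form g = (A dm^2 + B ds^2)/s^2 with A = 3, B = 2.
Substitute u = sqrt(A/B)*m: g = B*(du^2 + ds^2)/s^2, i.e. B times the
Poincare upper half-plane metric, which has constant Gaussian curvature -1.
Scaling a 2D metric by a constant c divides the Gaussian curvature by c,
so K = -1/B = -1/(2) = -0.5000 everywhere (the point (m, s) = (-1, 3) is irrelevant:
the curvature is constant).
Scalar curvature in dimension 2: R = 2K = -2/(2) = -1.0000.

-1.0000


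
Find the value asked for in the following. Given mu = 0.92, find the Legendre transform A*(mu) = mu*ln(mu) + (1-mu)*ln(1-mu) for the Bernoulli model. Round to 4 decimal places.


Legendre transform for Bernoulli:
A*(mu) = mu*log(mu) + (1-mu)*log(1-mu).
mu = 0.92, 1-mu = 0.08.
mu*log(mu) = 0.92*log(0.92) = -0.076711.
(1-mu)*log(1-mu) = 0.08*log(0.08) = -0.202058.
A* = -0.076711 + -0.202058 = -0.2788

-0.2788


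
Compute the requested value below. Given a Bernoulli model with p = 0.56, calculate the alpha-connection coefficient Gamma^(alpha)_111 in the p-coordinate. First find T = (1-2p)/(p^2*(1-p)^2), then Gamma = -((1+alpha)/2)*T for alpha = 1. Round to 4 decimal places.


Skewness (Amari-Chentsov) tensor: T = (1-2p)/(p^2*(1-p)^2).
p = 0.56, 1-2p = -0.12, p^2 = 0.3136, (1-p)^2 = 0.1936.
T = -0.12/(0.3136 * 0.1936) = -1.976514.
In the p-coordinate, Gamma^(alpha) = Gamma^(0) - (alpha/2)*T with Gamma^(0) = (1/2)*g'(p) = -T/2,
so Gamma^(alpha) = -((1+alpha)/2)*T.
alpha = 1, -(1+alpha)/2 = -1.0.
Gamma = -1.0 * -1.976514 = 1.9765

1.9765


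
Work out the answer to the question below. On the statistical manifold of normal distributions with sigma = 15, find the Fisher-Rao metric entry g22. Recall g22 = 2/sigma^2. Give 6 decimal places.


For the 2-parameter normal family, the Fisher metric has:
  g11 = 1/sigma^2, g22 = 2/sigma^2.
sigma = 15, sigma^2 = 225.
g22 = 0.008889

0.008889


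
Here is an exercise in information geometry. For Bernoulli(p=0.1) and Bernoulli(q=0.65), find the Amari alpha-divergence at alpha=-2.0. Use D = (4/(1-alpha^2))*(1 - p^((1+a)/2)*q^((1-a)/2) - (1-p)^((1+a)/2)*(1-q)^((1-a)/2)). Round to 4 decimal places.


Amari alpha-divergence:
D = (4/(1-alpha^2))*(1 - p^((1+a)/2)*q^((1-a)/2) - (1-p)^((1+a)/2)*(1-q)^((1-a)/2)).
alpha = -2.0, p = 0.1, q = 0.65.
e1 = (1+alpha)/2 = -0.5, e2 = (1-alpha)/2 = 1.5.
t1 = p^e1 * q^e2 = 0.1^-0.5 * 0.65^1.5 = 1.657181.
t2 = (1-p)^e1 * (1-q)^e2 = 0.9^-0.5 * 0.35^1.5 = 0.218263.
4/(1-alpha^2) = -1.333333.
D = -1.333333*(1 - 1.657181 - 0.218263) = 1.1673

1.1673


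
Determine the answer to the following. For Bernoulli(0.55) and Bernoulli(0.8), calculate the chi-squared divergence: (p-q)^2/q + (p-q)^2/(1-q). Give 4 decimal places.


Chi-squared divergence between Bernoulli distributions:
chi^2 = (p-q)^2/q + (p-q)^2/(1-q).
p = 0.55, q = 0.8, p-q = -0.25.
(p-q)^2 = 0.0625.
term1 = 0.0625/0.8 = 0.078125.
term2 = 0.0625/0.2 = 0.3125.
chi^2 = 0.078125 + 0.3125 = 0.3906

0.3906


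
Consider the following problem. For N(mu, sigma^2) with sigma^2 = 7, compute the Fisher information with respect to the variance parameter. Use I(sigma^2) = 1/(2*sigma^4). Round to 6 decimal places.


Fisher information for variance: I(sigma^2) = 1/(2*sigma^4).
sigma^2 = 7, so sigma^4 = 49.
I = 1/(2*49) = 1/98 = 0.010204

0.010204


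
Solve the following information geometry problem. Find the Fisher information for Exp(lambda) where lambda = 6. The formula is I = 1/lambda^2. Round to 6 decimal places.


Fisher information for exponential: I(lambda) = 1/lambda^2.
lambda = 6, lambda^2 = 36.
I = 1/36 = 0.027778

0.027778


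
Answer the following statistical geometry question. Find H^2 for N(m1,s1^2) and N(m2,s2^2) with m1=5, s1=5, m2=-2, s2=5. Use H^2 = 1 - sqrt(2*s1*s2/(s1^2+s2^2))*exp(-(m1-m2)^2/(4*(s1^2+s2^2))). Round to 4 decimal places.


Squared Hellinger distance for Gaussians:
H^2 = 1 - sqrt(2*s1*s2/(s1^2+s2^2)) * exp(-(m1-m2)^2/(4*(s1^2+s2^2))).
s1^2 = 25, s2^2 = 25, s1^2+s2^2 = 50.
sqrt(2*5*5/(50)) = 1.0.
(m1-m2)^2 = (7)^2 = 49.
exp(-49/(4*50)) = exp(-0.245) = 0.782705.
H^2 = 1 - 1.0*0.782705 = 0.2173

0.2173


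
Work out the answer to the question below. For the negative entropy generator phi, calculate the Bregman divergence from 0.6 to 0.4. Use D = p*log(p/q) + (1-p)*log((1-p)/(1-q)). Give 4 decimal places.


Bregman divergence with negative entropy generator:
D = p*log(p/q) + (1-p)*log((1-p)/(1-q)).
p = 0.6, q = 0.4.
p*log(p/q) = 0.6*log(0.6/0.4) = 0.243279.
(1-p)*log((1-p)/(1-q)) = 0.4*log(0.4/0.6) = -0.162186.
D = 0.243279 + -0.162186 = 0.0811

0.0811


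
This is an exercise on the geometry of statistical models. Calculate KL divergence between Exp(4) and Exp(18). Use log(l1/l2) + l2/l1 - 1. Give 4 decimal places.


KL divergence for exponential family:
KL = log(l1/l2) + l2/l1 - 1.
log(4/18) = -1.504077.
18/4 = 4.5.
KL = -1.504077 + 4.5 - 1 = 1.9959

1.9959


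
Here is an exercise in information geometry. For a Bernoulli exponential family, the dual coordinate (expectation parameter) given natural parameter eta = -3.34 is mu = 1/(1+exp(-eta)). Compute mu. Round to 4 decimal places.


Dual coordinate (expectation parameter) for Bernoulli:
mu = 1/(1+exp(-eta)).
eta = -3.34.
exp(-eta) = exp(3.34) = 28.219127.
mu = 1/(1+28.219127) = 0.0342

0.0342


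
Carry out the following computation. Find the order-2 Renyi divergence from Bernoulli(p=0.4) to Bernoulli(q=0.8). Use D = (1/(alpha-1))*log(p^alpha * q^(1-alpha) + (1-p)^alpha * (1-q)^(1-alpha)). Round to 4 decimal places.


Renyi divergence of order alpha between Bernoulli distributions:
D = (1/(alpha-1))*log(p^alpha * q^(1-alpha) + (1-p)^alpha * (1-q)^(1-alpha)).
alpha = 2, p = 0.4, q = 0.8.
p^alpha * q^(1-alpha) = 0.4^2 * 0.8^-1 = 0.2.
(1-p)^alpha * (1-q)^(1-alpha) = 0.6^2 * 0.2^-1 = 1.8.
sum = 0.2 + 1.8 = 2.0.
D = (1/1)*log(2.0) = 0.6931

0.6931


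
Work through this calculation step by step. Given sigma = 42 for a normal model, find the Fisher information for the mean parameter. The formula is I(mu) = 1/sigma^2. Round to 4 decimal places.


The Fisher information for the mean of a normal distribution is I(mu) = 1/sigma^2.
sigma = 42, so sigma^2 = 1764.
I(mu) = 1/1764 = 0.0006

0.0006


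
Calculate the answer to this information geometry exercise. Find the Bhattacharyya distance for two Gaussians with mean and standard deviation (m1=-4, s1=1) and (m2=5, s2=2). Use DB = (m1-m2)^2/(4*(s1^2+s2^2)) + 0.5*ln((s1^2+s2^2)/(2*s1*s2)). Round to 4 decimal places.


Bhattacharyya distance between two Gaussians:
DB = (m1-m2)^2/(4*(s1^2+s2^2)) + (1/2)*ln((s1^2+s2^2)/(2*s1*s2)).
(m1-m2)^2 = (-9)^2 = 81.
s1^2+s2^2 = 1 + 4 = 5.
term1 = 81/20 = 4.05.
term2 = 0.5*ln(5/4.0) = 0.111572.
DB = 4.05 + 0.111572 = 4.1616

4.1616


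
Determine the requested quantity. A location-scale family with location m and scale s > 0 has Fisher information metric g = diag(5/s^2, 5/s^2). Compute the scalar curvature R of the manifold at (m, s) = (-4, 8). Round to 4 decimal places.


The metric has the form g = (A dm^2 + B ds^2)/s^2 with A = 5, B = 5.
Substitute u = sqrt(A/B)*m: g = B*(du^2 + ds^2)/s^2, i.e. B times the
Poincare upper half-plane metric, which has constant Gaussian curvature -1.
Scaling a 2D metric by a constant c divides the Gaussian curvature by c,
so K = -1/B = -1/(5) = -0.2000 everywhere (the point (m, s) = (-4, 8) is irrelevant:
the curvature is constant).
Scalar curvature in dimension 2: R = 2K = -2/(5) = -0.4000.

-0.4000


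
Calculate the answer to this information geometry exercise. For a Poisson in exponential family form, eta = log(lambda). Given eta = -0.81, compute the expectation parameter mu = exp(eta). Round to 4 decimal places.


Expectation parameter for Poisson exponential family:
mu = exp(eta).
eta = -0.81.
mu = exp(-0.81) = 0.4449

0.4449


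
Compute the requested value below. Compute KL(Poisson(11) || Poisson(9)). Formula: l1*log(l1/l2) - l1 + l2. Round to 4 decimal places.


KL divergence for Poisson:
KL = l1*log(l1/l2) - l1 + l2.
l1 = 11, l2 = 9.
log(11/9) = 0.200671.
l1*log(l1/l2) = 11 * 0.200671 = 2.207378.
KL = 2.207378 - 11 + 9 = 0.2074

0.2074


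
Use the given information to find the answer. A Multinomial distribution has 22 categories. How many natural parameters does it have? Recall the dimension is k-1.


Exponential family dimension calculation:
For Multinomial with k=22 categories, dim = k-1 = 21.

21


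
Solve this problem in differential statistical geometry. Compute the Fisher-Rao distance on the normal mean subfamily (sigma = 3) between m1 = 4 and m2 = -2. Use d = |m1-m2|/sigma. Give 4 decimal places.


On the fixed-variance normal subfamily, geodesic distance = |m1-m2|/sigma.
|4 - -2| = 6.
sigma = 3.
d = 6/3 = 2.0000

2.0000


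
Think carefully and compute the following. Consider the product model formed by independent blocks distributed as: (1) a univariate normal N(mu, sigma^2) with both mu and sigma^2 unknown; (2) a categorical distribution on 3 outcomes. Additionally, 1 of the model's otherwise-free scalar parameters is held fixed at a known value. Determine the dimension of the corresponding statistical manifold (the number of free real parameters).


The dimension of a statistical manifold equals the number of free
(independent) real parameters of the model. For a product of independent
blocks the parameter counts add.
- normal (mu, sigma^2): 2.
- categorical on 3 outcomes (probabilities sum to 1): 3-1 = 2.
Total = 2 + 2 = 4.
1 parameter(s) fixed at known values: 4 - 1 = 3.
Dimension = 3

3


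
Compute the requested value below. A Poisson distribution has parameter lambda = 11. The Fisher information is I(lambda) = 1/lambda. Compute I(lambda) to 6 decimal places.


Fisher information for Poisson: I(lambda) = 1/lambda.
lambda = 11.
I(lambda) = 1/11 = 0.090909

0.090909


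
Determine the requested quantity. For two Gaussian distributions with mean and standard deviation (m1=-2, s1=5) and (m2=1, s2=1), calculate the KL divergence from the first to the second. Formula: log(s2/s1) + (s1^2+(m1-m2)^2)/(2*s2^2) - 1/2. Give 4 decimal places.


KL divergence between normal distributions:
KL = log(s2/s1) + (s1^2 + (m1-m2)^2)/(2*s2^2) - 1/2.
log(1/5) = -1.609438.
(5^2 + (-2-1)^2)/(2*1^2) = (25 + 9)/2 = 17.0.
KL = -1.609438 + 17.0 - 0.5 = 14.8906

14.8906


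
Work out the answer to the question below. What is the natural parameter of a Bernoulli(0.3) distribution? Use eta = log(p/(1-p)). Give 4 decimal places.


Natural parameter for Bernoulli: eta = log(p/(1-p)).
p = 0.3, 1-p = 0.7.
p/(1-p) = 0.428571.
eta = log(0.428571) = -0.8473

-0.8473


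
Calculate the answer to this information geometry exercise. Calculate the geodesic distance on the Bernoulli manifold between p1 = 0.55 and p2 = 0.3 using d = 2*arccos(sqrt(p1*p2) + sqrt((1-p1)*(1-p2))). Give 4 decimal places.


Geodesic distance on Bernoulli manifold:
d(p1,p2) = 2*arccos(sqrt(p1*p2) + sqrt((1-p1)*(1-p2))).
sqrt(p1*p2) = sqrt(0.55*0.3) = 0.406202.
sqrt((1-p1)*(1-p2)) = sqrt(0.45*0.7) = 0.561249.
arg = 0.406202 + 0.561249 = 0.967451.
d = 2*arccos(0.967451) = 0.5117

0.5117


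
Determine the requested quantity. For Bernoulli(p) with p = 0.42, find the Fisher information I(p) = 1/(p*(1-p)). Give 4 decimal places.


For Bernoulli(p), Fisher information is I(p) = 1/(p*(1-p)).
p = 0.42, 1-p = 0.58.
p*(1-p) = 0.2436.
I(p) = 1/0.2436 = 4.1051

4.1051


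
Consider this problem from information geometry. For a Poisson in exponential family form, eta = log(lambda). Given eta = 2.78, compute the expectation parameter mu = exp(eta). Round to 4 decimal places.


Expectation parameter for Poisson exponential family:
mu = exp(eta).
eta = 2.78.
mu = exp(2.78) = 16.1190

16.1190


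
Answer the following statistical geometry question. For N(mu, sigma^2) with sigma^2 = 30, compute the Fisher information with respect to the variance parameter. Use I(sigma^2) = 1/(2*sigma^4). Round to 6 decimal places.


Fisher information for variance: I(sigma^2) = 1/(2*sigma^4).
sigma^2 = 30, so sigma^4 = 900.
I = 1/(2*900) = 1/1800 = 0.000556

0.000556


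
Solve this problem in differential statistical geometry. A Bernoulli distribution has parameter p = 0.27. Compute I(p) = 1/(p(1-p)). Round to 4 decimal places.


For Bernoulli(p), Fisher information is I(p) = 1/(p*(1-p)).
p = 0.27, 1-p = 0.73.
p*(1-p) = 0.1971.
I(p) = 1/0.1971 = 5.0736

5.0736


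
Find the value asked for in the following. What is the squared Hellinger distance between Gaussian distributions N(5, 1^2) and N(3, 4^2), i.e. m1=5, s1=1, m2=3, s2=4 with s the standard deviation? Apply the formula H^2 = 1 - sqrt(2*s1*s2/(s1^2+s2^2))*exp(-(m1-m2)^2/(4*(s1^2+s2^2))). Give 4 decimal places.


Squared Hellinger distance for Gaussians:
H^2 = 1 - sqrt(2*s1*s2/(s1^2+s2^2)) * exp(-(m1-m2)^2/(4*(s1^2+s2^2))).
s1^2 = 1, s2^2 = 16, s1^2+s2^2 = 17.
sqrt(2*1*4/(17)) = 0.685994.
(m1-m2)^2 = (2)^2 = 4.
exp(-4/(4*17)) = exp(-0.058824) = 0.942873.
H^2 = 1 - 0.685994*0.942873 = 0.3532

0.3532


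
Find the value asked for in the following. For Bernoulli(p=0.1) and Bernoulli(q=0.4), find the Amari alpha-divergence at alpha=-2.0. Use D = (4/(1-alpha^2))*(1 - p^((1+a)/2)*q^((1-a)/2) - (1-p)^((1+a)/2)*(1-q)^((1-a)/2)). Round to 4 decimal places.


Amari alpha-divergence:
D = (4/(1-alpha^2))*(1 - p^((1+a)/2)*q^((1-a)/2) - (1-p)^((1+a)/2)*(1-q)^((1-a)/2)).
alpha = -2.0, p = 0.1, q = 0.4.
e1 = (1+alpha)/2 = -0.5, e2 = (1-alpha)/2 = 1.5.
t1 = p^e1 * q^e2 = 0.1^-0.5 * 0.4^1.5 = 0.8.
t2 = (1-p)^e1 * (1-q)^e2 = 0.9^-0.5 * 0.6^1.5 = 0.489898.
4/(1-alpha^2) = -1.333333.
D = -1.333333*(1 - 0.8 - 0.489898) = 0.3865

0.3865


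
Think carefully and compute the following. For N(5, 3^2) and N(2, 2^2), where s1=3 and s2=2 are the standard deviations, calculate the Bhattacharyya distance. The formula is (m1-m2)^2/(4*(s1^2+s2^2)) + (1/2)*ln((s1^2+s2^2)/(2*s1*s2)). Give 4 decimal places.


Bhattacharyya distance between two Gaussians:
DB = (m1-m2)^2/(4*(s1^2+s2^2)) + (1/2)*ln((s1^2+s2^2)/(2*s1*s2)).
(m1-m2)^2 = (3)^2 = 9.
s1^2+s2^2 = 9 + 4 = 13.
term1 = 9/52 = 0.173077.
term2 = 0.5*ln(13/12.0) = 0.040021.
DB = 0.173077 + 0.040021 = 0.2131

0.2131


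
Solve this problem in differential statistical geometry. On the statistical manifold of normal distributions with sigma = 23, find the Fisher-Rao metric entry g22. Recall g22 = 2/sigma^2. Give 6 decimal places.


For the 2-parameter normal family, the Fisher metric has:
  g11 = 1/sigma^2, g22 = 2/sigma^2.
sigma = 23, sigma^2 = 529.
g22 = 0.003781

0.003781


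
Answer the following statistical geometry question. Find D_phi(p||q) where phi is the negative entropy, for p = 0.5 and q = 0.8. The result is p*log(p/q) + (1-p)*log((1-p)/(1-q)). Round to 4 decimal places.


Bregman divergence with negative entropy generator:
D = p*log(p/q) + (1-p)*log((1-p)/(1-q)).
p = 0.5, q = 0.8.
p*log(p/q) = 0.5*log(0.5/0.8) = -0.235002.
(1-p)*log((1-p)/(1-q)) = 0.5*log(0.5/0.2) = 0.458145.
D = -0.235002 + 0.458145 = 0.2231

0.2231


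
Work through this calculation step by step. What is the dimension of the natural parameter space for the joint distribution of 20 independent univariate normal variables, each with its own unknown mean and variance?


Exponential family dimension calculation:
Each univariate normal has two natural parameters (mu/sigma^2 and -1/(2 sigma^2)).
With 20 independent components, dim = 2 * 20 = 40.

40


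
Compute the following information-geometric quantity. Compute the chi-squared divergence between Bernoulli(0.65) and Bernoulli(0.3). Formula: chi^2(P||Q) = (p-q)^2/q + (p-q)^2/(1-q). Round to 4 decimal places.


Chi-squared divergence between Bernoulli distributions:
chi^2 = (p-q)^2/q + (p-q)^2/(1-q).
p = 0.65, q = 0.3, p-q = 0.35.
(p-q)^2 = 0.1225.
term1 = 0.1225/0.3 = 0.408333.
term2 = 0.1225/0.7 = 0.175.
chi^2 = 0.408333 + 0.175 = 0.5833

0.5833


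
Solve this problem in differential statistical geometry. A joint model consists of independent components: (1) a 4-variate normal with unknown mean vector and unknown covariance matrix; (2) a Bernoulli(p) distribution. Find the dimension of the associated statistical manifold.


The dimension of a statistical manifold equals the number of free
(independent) real parameters of the model. For a product of independent
blocks the parameter counts add.
- 4-variate normal: 4 (mean) + 4*5/2 = 10 (symmetric covariance) = 14.
- Bernoulli (p): 1.
Total = 14 + 1 = 15.
Dimension = 15

15


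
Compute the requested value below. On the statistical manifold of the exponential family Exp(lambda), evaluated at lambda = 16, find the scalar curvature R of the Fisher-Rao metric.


This family has a single free parameter, so its statistical manifold
is 1-dimensional. The Riemann curvature tensor of any 1-dimensional
Riemannian manifold vanishes identically, so R = 0.

0


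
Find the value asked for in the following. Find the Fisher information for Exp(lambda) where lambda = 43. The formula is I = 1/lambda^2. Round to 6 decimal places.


Fisher information for exponential: I(lambda) = 1/lambda^2.
lambda = 43, lambda^2 = 1849.
I = 1/1849 = 0.000541

0.000541


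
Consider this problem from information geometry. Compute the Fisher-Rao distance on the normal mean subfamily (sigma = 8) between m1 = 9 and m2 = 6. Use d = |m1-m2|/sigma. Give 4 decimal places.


On the fixed-variance normal subfamily, geodesic distance = |m1-m2|/sigma.
|9 - 6| = 3.
sigma = 8.
d = 3/8 = 0.3750

0.3750


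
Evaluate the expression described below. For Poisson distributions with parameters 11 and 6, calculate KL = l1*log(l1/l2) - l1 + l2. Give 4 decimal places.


KL divergence for Poisson:
KL = l1*log(l1/l2) - l1 + l2.
l1 = 11, l2 = 6.
log(11/6) = 0.606136.
l1*log(l1/l2) = 11 * 0.606136 = 6.667494.
KL = 6.667494 - 11 + 6 = 1.6675

1.6675


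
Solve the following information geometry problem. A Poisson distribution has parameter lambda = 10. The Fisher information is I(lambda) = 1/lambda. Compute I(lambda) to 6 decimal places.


Fisher information for Poisson: I(lambda) = 1/lambda.
lambda = 10.
I(lambda) = 1/10 = 0.100000

0.100000


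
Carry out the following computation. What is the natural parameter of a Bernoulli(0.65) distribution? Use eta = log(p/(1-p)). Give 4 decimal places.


Natural parameter for Bernoulli: eta = log(p/(1-p)).
p = 0.65, 1-p = 0.35.
p/(1-p) = 1.857143.
eta = log(1.857143) = 0.6190

0.6190


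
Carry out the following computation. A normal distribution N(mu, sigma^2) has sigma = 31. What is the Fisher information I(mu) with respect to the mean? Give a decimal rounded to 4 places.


The Fisher information for the mean of a normal distribution is I(mu) = 1/sigma^2.
sigma = 31, so sigma^2 = 961.
I(mu) = 1/961 = 0.0010

0.0010


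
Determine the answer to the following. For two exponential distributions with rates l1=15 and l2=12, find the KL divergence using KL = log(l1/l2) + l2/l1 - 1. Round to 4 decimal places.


KL divergence for exponential family:
KL = log(l1/l2) + l2/l1 - 1.
log(15/12) = 0.223144.
12/15 = 0.8.
KL = 0.223144 + 0.8 - 1 = 0.0231

0.0231


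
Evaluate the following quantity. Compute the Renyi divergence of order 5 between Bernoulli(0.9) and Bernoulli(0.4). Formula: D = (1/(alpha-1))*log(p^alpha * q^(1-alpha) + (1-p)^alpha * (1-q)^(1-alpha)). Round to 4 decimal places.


Renyi divergence of order alpha between Bernoulli distributions:
D = (1/(alpha-1))*log(p^alpha * q^(1-alpha) + (1-p)^alpha * (1-q)^(1-alpha)).
alpha = 5, p = 0.9, q = 0.4.
p^alpha * q^(1-alpha) = 0.9^5 * 0.4^-4 = 23.066016.
(1-p)^alpha * (1-q)^(1-alpha) = 0.1^5 * 0.6^-4 = 7.7e-05.
sum = 23.066016 + 7.7e-05 = 23.066093.
D = (1/4)*log(23.066093) = 0.7846

0.7846


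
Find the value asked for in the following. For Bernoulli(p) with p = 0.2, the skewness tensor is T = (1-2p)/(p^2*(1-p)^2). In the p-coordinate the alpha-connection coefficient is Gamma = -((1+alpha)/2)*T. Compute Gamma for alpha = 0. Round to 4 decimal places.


Skewness (Amari-Chentsov) tensor: T = (1-2p)/(p^2*(1-p)^2).
p = 0.2, 1-2p = 0.6, p^2 = 0.04, (1-p)^2 = 0.64.
T = 0.6/(0.04 * 0.64) = 23.4375.
In the p-coordinate, Gamma^(alpha) = Gamma^(0) - (alpha/2)*T with Gamma^(0) = (1/2)*g'(p) = -T/2,
so Gamma^(alpha) = -((1+alpha)/2)*T.
alpha = 0, -(1+alpha)/2 = -0.5.
Gamma = -0.5 * 23.4375 = -11.7187

-11.7187


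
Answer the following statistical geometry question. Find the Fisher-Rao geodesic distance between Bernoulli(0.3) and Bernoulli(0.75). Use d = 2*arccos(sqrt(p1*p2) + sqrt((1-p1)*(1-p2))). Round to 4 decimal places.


Geodesic distance on Bernoulli manifold:
d(p1,p2) = 2*arccos(sqrt(p1*p2) + sqrt((1-p1)*(1-p2))).
sqrt(p1*p2) = sqrt(0.3*0.75) = 0.474342.
sqrt((1-p1)*(1-p2)) = sqrt(0.7*0.25) = 0.41833.
arg = 0.474342 + 0.41833 = 0.892672.
d = 2*arccos(0.892672) = 0.9351

0.9351


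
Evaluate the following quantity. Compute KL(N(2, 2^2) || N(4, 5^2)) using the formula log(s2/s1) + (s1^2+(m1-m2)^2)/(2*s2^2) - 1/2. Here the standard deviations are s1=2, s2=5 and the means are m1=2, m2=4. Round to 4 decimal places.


KL divergence between normal distributions:
KL = log(s2/s1) + (s1^2 + (m1-m2)^2)/(2*s2^2) - 1/2.
log(5/2) = 0.916291.
(2^2 + (2-4)^2)/(2*5^2) = (4 + 4)/50 = 0.16.
KL = 0.916291 + 0.16 - 0.5 = 0.5763

0.5763


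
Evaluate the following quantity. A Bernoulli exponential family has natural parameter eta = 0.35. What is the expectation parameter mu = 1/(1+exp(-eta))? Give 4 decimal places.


Dual coordinate (expectation parameter) for Bernoulli:
mu = 1/(1+exp(-eta)).
eta = 0.35.
exp(-eta) = exp(-0.35) = 0.704688.
mu = 1/(1+0.704688) = 0.5866

0.5866


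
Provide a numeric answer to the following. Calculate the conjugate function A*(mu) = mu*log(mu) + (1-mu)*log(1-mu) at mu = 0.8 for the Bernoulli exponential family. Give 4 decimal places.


Legendre transform for Bernoulli:
A*(mu) = mu*log(mu) + (1-mu)*log(1-mu).
mu = 0.8, 1-mu = 0.2.
mu*log(mu) = 0.8*log(0.8) = -0.178515.
(1-mu)*log(1-mu) = 0.2*log(0.2) = -0.321888.
A* = -0.178515 + -0.321888 = -0.5004

-0.5004


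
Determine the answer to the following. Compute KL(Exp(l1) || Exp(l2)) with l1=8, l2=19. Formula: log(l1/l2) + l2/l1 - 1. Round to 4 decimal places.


KL divergence for exponential family:
KL = log(l1/l2) + l2/l1 - 1.
log(8/19) = -0.864997.
19/8 = 2.375.
KL = -0.864997 + 2.375 - 1 = 0.5100

0.5100


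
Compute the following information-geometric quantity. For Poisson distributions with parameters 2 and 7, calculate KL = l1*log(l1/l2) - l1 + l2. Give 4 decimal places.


KL divergence for Poisson:
KL = l1*log(l1/l2) - l1 + l2.
l1 = 2, l2 = 7.
log(2/7) = -1.252763.
l1*log(l1/l2) = 2 * -1.252763 = -2.505526.
KL = -2.505526 - 2 + 7 = 2.4945

2.4945


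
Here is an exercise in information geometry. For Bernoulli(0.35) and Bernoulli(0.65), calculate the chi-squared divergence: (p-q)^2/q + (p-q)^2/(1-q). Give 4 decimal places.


Chi-squared divergence between Bernoulli distributions:
chi^2 = (p-q)^2/q + (p-q)^2/(1-q).
p = 0.35, q = 0.65, p-q = -0.3.
(p-q)^2 = 0.09.
term1 = 0.09/0.65 = 0.138462.
term2 = 0.09/0.35 = 0.257143.
chi^2 = 0.138462 + 0.257143 = 0.3956

0.3956


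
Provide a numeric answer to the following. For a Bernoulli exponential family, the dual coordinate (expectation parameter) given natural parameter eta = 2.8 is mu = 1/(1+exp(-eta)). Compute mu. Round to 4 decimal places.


Dual coordinate (expectation parameter) for Bernoulli:
mu = 1/(1+exp(-eta)).
eta = 2.8.
exp(-eta) = exp(-2.8) = 0.06081.
mu = 1/(1+0.06081) = 0.9427

0.9427


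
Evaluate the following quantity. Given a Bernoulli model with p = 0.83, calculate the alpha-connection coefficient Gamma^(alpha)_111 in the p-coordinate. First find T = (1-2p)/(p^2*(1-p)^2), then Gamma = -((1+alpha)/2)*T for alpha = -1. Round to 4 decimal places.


Skewness (Amari-Chentsov) tensor: T = (1-2p)/(p^2*(1-p)^2).
p = 0.83, 1-2p = -0.66, p^2 = 0.6889, (1-p)^2 = 0.0289.
T = -0.66/(0.6889 * 0.0289) = -33.150487.
In the p-coordinate, Gamma^(alpha) = Gamma^(0) - (alpha/2)*T with Gamma^(0) = (1/2)*g'(p) = -T/2,
so Gamma^(alpha) = -((1+alpha)/2)*T.
alpha = -1, -(1+alpha)/2 = 0.0.
Gamma = 0.0 * -33.150487 = 0.0000

0.0000


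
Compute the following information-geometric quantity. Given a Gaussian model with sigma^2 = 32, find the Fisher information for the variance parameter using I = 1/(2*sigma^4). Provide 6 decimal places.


Fisher information for variance: I(sigma^2) = 1/(2*sigma^4).
sigma^2 = 32, so sigma^4 = 1024.
I = 1/(2*1024) = 1/2048 = 0.000488

0.000488


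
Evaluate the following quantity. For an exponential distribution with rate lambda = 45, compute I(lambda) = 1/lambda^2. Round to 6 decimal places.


Fisher information for exponential: I(lambda) = 1/lambda^2.
lambda = 45, lambda^2 = 2025.
I = 1/2025 = 0.000494

0.000494


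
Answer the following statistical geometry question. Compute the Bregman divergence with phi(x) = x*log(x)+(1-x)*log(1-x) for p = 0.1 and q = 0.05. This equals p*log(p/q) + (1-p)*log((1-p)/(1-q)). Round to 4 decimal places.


Bregman divergence with negative entropy generator:
D = p*log(p/q) + (1-p)*log((1-p)/(1-q)).
p = 0.1, q = 0.05.
p*log(p/q) = 0.1*log(0.1/0.05) = 0.069315.
(1-p)*log((1-p)/(1-q)) = 0.9*log(0.9/0.95) = -0.04866.
D = 0.069315 + -0.04866 = 0.0207

0.0207


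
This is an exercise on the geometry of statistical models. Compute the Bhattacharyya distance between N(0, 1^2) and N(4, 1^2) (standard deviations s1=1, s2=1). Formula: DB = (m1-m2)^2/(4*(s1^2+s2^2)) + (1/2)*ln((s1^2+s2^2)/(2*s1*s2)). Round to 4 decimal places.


Bhattacharyya distance between two Gaussians:
DB = (m1-m2)^2/(4*(s1^2+s2^2)) + (1/2)*ln((s1^2+s2^2)/(2*s1*s2)).
(m1-m2)^2 = (-4)^2 = 16.
s1^2+s2^2 = 1 + 1 = 2.
term1 = 16/8 = 2.0.
term2 = 0.5*ln(2/2.0) = 0.0.
DB = 2.0 + 0.0 = 2.0000

2.0000


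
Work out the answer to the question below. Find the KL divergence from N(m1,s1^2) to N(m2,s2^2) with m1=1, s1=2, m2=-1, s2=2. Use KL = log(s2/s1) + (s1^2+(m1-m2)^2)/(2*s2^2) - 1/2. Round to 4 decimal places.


KL divergence between normal distributions:
KL = log(s2/s1) + (s1^2 + (m1-m2)^2)/(2*s2^2) - 1/2.
log(2/2) = 0.0.
(2^2 + (1--1)^2)/(2*2^2) = (4 + 4)/8 = 1.0.
KL = 0.0 + 1.0 - 0.5 = 0.5000

0.5000


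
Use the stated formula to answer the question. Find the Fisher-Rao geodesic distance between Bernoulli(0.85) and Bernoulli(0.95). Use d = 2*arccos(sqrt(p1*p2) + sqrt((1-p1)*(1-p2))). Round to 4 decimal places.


Geodesic distance on Bernoulli manifold:
d(p1,p2) = 2*arccos(sqrt(p1*p2) + sqrt((1-p1)*(1-p2))).
sqrt(p1*p2) = sqrt(0.85*0.95) = 0.89861.
sqrt((1-p1)*(1-p2)) = sqrt(0.15*0.05) = 0.086603.
arg = 0.89861 + 0.086603 = 0.985213.
d = 2*arccos(0.985213) = 0.3444

0.3444


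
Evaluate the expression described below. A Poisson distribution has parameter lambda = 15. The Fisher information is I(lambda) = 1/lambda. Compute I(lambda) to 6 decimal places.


Fisher information for Poisson: I(lambda) = 1/lambda.
lambda = 15.
I(lambda) = 1/15 = 0.066667

0.066667


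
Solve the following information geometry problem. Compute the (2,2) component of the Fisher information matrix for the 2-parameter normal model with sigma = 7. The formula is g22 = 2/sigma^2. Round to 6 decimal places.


For the 2-parameter normal family, the Fisher metric has:
  g11 = 1/sigma^2, g22 = 2/sigma^2.
sigma = 7, sigma^2 = 49.
g22 = 0.040816

0.040816


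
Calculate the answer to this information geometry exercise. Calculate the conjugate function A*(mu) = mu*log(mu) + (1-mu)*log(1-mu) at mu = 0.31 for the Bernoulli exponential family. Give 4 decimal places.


Legendre transform for Bernoulli:
A*(mu) = mu*log(mu) + (1-mu)*log(1-mu).
mu = 0.31, 1-mu = 0.69.
mu*log(mu) = 0.31*log(0.31) = -0.363067.
(1-mu)*log(1-mu) = 0.69*log(0.69) = -0.256034.
A* = -0.363067 + -0.256034 = -0.6191

-0.6191


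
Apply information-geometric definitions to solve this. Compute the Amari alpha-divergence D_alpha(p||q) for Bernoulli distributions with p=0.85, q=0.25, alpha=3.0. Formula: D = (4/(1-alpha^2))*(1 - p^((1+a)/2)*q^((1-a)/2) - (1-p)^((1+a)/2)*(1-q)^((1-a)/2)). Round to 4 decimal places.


Amari alpha-divergence:
D = (4/(1-alpha^2))*(1 - p^((1+a)/2)*q^((1-a)/2) - (1-p)^((1+a)/2)*(1-q)^((1-a)/2)).
alpha = 3.0, p = 0.85, q = 0.25.
e1 = (1+alpha)/2 = 2.0, e2 = (1-alpha)/2 = -1.0.
t1 = p^e1 * q^e2 = 0.85^2.0 * 0.25^-1.0 = 2.89.
t2 = (1-p)^e1 * (1-q)^e2 = 0.15^2.0 * 0.75^-1.0 = 0.03.
4/(1-alpha^2) = -0.5.
D = -0.5*(1 - 2.89 - 0.03) = 0.9600

0.9600


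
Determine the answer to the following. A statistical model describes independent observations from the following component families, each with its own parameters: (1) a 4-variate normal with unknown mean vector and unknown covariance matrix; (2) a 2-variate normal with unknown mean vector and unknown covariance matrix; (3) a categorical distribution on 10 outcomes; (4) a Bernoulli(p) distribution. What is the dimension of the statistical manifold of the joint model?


The dimension of a statistical manifold equals the number of free
(independent) real parameters of the model. For a product of independent
blocks the parameter counts add.
- 4-variate normal: 4 (mean) + 4*5/2 = 10 (symmetric covariance) = 14.
- 2-variate normal: 2 (mean) + 2*3/2 = 3 (symmetric covariance) = 5.
- categorical on 10 outcomes (probabilities sum to 1): 10-1 = 9.
- Bernoulli (p): 1.
Total = 14 + 5 + 9 + 1 = 29.
Dimension = 29

29


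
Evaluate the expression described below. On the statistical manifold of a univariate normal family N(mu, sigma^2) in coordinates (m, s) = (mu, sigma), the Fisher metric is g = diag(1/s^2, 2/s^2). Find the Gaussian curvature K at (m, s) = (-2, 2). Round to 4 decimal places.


The metric has the form g = (A dm^2 + B ds^2)/s^2 with A = 1, B = 2.
Substitute u = sqrt(A/B)*m: g = B*(du^2 + ds^2)/s^2, i.e. B times the
Poincare upper half-plane metric, which has constant Gaussian curvature -1.
Scaling a 2D metric by a constant c divides the Gaussian curvature by c,
so K = -1/B = -1/(2) = -0.5000 everywhere (the point (m, s) = (-2, 2) is irrelevant:
the curvature is constant).
The requested Gaussian curvature is K = -0.5000.

-0.5000


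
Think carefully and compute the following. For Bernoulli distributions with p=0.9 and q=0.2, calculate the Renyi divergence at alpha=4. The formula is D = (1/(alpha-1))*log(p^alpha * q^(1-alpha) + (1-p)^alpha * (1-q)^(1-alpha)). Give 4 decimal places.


Renyi divergence of order alpha between Bernoulli distributions:
D = (1/(alpha-1))*log(p^alpha * q^(1-alpha) + (1-p)^alpha * (1-q)^(1-alpha)).
alpha = 4, p = 0.9, q = 0.2.
p^alpha * q^(1-alpha) = 0.9^4 * 0.2^-3 = 82.0125.
(1-p)^alpha * (1-q)^(1-alpha) = 0.1^4 * 0.8^-3 = 0.000195.
sum = 82.0125 + 0.000195 = 82.012695.
D = (1/3)*log(82.012695) = 1.4690

1.4690


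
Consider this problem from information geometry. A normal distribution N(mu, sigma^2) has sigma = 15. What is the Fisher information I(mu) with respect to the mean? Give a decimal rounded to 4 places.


The Fisher information for the mean of a normal distribution is I(mu) = 1/sigma^2.
sigma = 15, so sigma^2 = 225.
I(mu) = 1/225 = 0.0044

0.0044


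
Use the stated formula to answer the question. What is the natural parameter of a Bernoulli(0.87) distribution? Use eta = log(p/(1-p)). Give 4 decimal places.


Natural parameter for Bernoulli: eta = log(p/(1-p)).
p = 0.87, 1-p = 0.13.
p/(1-p) = 6.692308.
eta = log(6.692308) = 1.9010

1.9010


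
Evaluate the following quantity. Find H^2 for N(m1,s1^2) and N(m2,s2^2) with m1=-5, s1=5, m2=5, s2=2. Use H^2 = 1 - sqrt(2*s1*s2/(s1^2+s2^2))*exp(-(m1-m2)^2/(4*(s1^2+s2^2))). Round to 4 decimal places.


Squared Hellinger distance for Gaussians:
H^2 = 1 - sqrt(2*s1*s2/(s1^2+s2^2)) * exp(-(m1-m2)^2/(4*(s1^2+s2^2))).
s1^2 = 25, s2^2 = 4, s1^2+s2^2 = 29.
sqrt(2*5*2/(29)) = 0.830455.
(m1-m2)^2 = (-10)^2 = 100.
exp(-100/(4*29)) = exp(-0.862069) = 0.422287.
H^2 = 1 - 0.830455*0.422287 = 0.6493

0.6493


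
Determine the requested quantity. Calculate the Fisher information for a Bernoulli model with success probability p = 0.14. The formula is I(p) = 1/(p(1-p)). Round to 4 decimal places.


For Bernoulli(p), Fisher information is I(p) = 1/(p*(1-p)).
p = 0.14, 1-p = 0.86.
p*(1-p) = 0.1204.
I(p) = 1/0.1204 = 8.3056

8.3056


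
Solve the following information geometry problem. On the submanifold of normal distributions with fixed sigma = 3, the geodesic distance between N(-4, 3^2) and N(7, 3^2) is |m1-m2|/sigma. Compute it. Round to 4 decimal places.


On the fixed-variance normal subfamily, geodesic distance = |m1-m2|/sigma.
|-4 - 7| = 11.
sigma = 3.
d = 11/3 = 3.6667

3.6667


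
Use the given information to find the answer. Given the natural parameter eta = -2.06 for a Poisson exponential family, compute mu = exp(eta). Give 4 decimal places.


Expectation parameter for Poisson exponential family:
mu = exp(eta).
eta = -2.06.
mu = exp(-2.06) = 0.1275

0.1275


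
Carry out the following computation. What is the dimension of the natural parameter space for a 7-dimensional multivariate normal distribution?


Exponential family dimension calculation:
For 7-dim MVN: mean has 7 params, covariance has 7*8/2 = 28 unique entries.
Total dim = 7 + 28 = 35.

35


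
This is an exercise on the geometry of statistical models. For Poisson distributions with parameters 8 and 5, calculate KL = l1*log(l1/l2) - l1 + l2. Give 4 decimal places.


KL divergence for Poisson:
KL = l1*log(l1/l2) - l1 + l2.
l1 = 8, l2 = 5.
log(8/5) = 0.470004.
l1*log(l1/l2) = 8 * 0.470004 = 3.760029.
KL = 3.760029 - 8 + 5 = 0.7600

0.7600


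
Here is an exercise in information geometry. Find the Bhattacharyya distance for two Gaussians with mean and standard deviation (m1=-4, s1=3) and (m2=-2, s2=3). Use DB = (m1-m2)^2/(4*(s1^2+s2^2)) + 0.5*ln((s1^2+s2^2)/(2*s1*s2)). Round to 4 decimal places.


Bhattacharyya distance between two Gaussians:
DB = (m1-m2)^2/(4*(s1^2+s2^2)) + (1/2)*ln((s1^2+s2^2)/(2*s1*s2)).
(m1-m2)^2 = (-2)^2 = 4.
s1^2+s2^2 = 9 + 9 = 18.
term1 = 4/72 = 0.055556.
term2 = 0.5*ln(18/18.0) = 0.0.
DB = 0.055556 + 0.0 = 0.0556

0.0556


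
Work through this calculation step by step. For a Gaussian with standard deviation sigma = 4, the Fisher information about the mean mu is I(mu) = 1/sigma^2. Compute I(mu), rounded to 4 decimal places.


The Fisher information for the mean of a normal distribution is I(mu) = 1/sigma^2.
sigma = 4, so sigma^2 = 16.
I(mu) = 1/16 = 0.0625

0.0625


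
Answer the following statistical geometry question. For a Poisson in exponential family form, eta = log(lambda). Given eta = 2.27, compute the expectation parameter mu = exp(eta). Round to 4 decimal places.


Expectation parameter for Poisson exponential family:
mu = exp(eta).
eta = 2.27.
mu = exp(2.27) = 9.6794

9.6794


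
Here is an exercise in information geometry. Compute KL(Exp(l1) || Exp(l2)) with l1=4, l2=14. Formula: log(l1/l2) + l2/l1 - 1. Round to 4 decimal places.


KL divergence for exponential family:
KL = log(l1/l2) + l2/l1 - 1.
log(4/14) = -1.252763.
14/4 = 3.5.
KL = -1.252763 + 3.5 - 1 = 1.2472

1.2472


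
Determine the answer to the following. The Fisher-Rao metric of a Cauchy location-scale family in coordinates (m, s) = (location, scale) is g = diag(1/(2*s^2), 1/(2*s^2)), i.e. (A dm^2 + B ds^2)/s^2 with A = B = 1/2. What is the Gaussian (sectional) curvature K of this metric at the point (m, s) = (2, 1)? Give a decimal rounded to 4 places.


The metric has the form g = (A dm^2 + B ds^2)/s^2 with A = 1/2, B = 1/2.
Substitute u = sqrt(A/B)*m: g = B*(du^2 + ds^2)/s^2, i.e. B times the
Poincare upper half-plane metric, which has constant Gaussian curvature -1.
Scaling a 2D metric by a constant c divides the Gaussian curvature by c,
so K = -1/B = -1/(1/2) = -2.0000 everywhere (the point (m, s) = (2, 1) is irrelevant:
the curvature is constant).
The requested Gaussian curvature is K = -2.0000.

-2.0000


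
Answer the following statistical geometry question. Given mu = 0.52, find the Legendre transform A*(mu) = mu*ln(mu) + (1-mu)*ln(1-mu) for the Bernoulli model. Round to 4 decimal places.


Legendre transform for Bernoulli:
A*(mu) = mu*log(mu) + (1-mu)*log(1-mu).
mu = 0.52, 1-mu = 0.48.
mu*log(mu) = 0.52*log(0.52) = -0.340042.
(1-mu)*log(1-mu) = 0.48*log(0.48) = -0.352305.
A* = -0.340042 + -0.352305 = -0.6923

-0.6923


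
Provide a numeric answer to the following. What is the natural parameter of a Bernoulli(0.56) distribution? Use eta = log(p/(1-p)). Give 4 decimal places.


Natural parameter for Bernoulli: eta = log(p/(1-p)).
p = 0.56, 1-p = 0.44.
p/(1-p) = 1.272727.
eta = log(1.272727) = 0.2412

0.2412
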